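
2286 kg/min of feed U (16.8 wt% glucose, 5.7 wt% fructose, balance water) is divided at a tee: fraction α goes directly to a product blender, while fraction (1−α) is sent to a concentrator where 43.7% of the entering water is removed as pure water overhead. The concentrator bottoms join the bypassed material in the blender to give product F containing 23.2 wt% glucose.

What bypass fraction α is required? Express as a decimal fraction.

0.185

All 2286×0.168 = 384.05 kg/min of glucose reaches F, so F = 384.05/0.232 = 1655.4 kg/min and vapour = 630.62 kg/min.
The evaporator receives (1−α)·2286 of feed at 0.775 water and removes 0.437 of that water:
0.437×0.775×(1−α)×2286 = 630.62
(1−α) = 630.62/774.21 = 0.8145;  α = 0.1855.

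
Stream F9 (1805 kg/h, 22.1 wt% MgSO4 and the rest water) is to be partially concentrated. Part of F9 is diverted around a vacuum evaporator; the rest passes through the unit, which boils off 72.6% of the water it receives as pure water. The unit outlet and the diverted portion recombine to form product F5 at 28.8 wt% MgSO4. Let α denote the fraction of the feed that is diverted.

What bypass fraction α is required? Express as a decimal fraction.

0.589

All 1805×0.221 = 398.91 kg/h of MgSO4 reaches F5, so F5 = 398.91/0.288 = 1385.1 kg/h and vapour = 419.91 kg/h.
The evaporator receives (1−α)·1805 of feed at 0.779 water and removes 0.726 of that water:
0.726×0.779×(1−α)×1805 = 419.91
(1−α) = 419.91/1020.8 = 0.4113;  α = 0.5887.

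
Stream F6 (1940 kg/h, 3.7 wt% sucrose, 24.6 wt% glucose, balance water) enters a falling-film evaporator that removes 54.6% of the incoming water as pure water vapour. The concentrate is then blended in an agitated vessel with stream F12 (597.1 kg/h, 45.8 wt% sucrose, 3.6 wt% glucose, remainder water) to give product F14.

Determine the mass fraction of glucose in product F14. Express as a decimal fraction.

Vapour removed = 0.546×0.717×1940 = 759.48 kg/h; concentrate = 1180.5 kg/h.
glucose reaching the mixer = 477.24 (from concentrate) + 597.1×0.036 = 498.74 kg/h.
Product flow = 1180.5 + 597.1 = 1777.6 kg/h; glucose fraction = 0.2806.

0.2806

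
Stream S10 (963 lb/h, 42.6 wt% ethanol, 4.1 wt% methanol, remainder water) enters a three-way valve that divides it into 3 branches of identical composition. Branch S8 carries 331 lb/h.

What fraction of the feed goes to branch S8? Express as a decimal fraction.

Fraction to S8 = 331/963 = 0.3437.

0.344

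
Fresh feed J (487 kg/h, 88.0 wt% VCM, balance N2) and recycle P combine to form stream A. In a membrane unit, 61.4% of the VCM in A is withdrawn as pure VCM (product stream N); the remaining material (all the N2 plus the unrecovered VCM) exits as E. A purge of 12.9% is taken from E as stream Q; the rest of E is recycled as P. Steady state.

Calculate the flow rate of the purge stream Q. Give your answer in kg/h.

90.59 kg/h

N2 enters only via J and leaves only via the purge: 487×0.120 = 0.129×(N2 in E), and the membrane unit passes all N2, so N2 in A = N2 in E = 453.02 kg/h.
VCM in A: m_A = 487×0.880 + (1−0.129)·(1−0.614)·m_A, so m_A = 428.56/0.6638 = 645.62 kg/h.
E = (1−0.614)×645.62 + 453.02 = 702.23 kg/h.
Purge Q = 0.129×702.23 = 90.588 kg/h.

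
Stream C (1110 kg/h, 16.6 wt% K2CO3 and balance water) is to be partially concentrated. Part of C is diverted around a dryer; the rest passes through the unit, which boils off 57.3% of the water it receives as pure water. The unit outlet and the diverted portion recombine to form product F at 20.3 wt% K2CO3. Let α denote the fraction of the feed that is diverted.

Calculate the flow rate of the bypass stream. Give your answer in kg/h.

686.6 kg/h

All 1110×0.166 = 184.26 kg/h of K2CO3 reaches F, so F = 184.26/0.203 = 907.68 kg/h and vapour = 202.32 kg/h.
The evaporator receives (1−α)·1110 of feed at 0.834 water and removes 0.573 of that water:
0.573×0.834×(1−α)×1110 = 202.32
(1−α) = 202.32/530.45 = 0.3814;  α = 0.6186.
Bypass flow = 0.6186×1110 = 686.64 kg/h.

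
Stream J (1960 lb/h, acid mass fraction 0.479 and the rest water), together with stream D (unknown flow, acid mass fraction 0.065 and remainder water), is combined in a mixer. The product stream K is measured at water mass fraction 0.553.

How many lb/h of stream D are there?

Let D be the unknown flow. Total out = 1960 + D.
water balance: 1021.2 + 0.935·D = 0.553·(1960 + D)
(0.935 − 0.553)·D = 0.553×1960 − 1021.2 = 62.72
D = 62.72 / 0.382 = 164.19 lb/h

164.2 lb/h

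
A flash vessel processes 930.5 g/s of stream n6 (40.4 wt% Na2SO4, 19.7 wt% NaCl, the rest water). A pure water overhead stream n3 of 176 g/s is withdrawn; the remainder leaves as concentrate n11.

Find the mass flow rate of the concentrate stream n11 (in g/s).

Concentrate = 930.5 − 176 = 754.5 g/s.

754.5 g/s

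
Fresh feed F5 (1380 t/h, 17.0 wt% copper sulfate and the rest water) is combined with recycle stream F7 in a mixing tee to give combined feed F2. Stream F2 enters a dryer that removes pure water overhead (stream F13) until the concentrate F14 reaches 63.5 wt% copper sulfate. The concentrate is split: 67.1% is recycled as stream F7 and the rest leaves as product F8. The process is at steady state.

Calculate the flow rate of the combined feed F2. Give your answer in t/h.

2133 t/h

Overall copper sulfate balance (none leaves overhead): copper sulfate in fresh feed = copper sulfate in product, i.e. 1380×0.170 = (1−0.671)·F14·0.635.
F14 = 234.6/(0.635×0.329) = 1122.9 t/h.
Recycle F7 = 0.671×1122.9 = 753.5 t/h.
Combined feed F2 = 1380 + 753.5 = 2133.5 t/h.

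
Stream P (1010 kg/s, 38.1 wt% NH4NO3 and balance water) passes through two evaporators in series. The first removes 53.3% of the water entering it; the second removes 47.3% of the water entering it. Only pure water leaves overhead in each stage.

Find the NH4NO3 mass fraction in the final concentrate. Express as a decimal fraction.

water in feed = 1010×0.619 = 625.19 kg/s.
After stage 1: water left = (1−0.533)×625.19 = 291.96; stream total = 676.77 kg/s.
After stage 2: water left = (1−0.473)×291.96 = 153.86; final concentrate = 538.67 kg/s.
NH4NO3 fraction = 384.81/538.67 = 0.714.

0.714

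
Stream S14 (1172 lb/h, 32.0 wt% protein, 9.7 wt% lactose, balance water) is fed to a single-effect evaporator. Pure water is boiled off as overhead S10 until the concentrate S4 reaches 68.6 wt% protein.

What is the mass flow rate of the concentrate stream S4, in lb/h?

protein is conserved: 1172×0.320 = 375.04 lb/h all reports to the concentrate.
Concentrate = 375.04/(target fraction) = 546.71 lb/h.

546.7 lb/h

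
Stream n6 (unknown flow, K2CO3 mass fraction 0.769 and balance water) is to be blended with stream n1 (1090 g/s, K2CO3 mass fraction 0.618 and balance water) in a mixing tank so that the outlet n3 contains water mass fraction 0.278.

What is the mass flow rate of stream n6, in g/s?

Let n6 be the unknown flow. Total out = 1090 + n6.
water balance: 416.38 + 0.231·n6 = 0.278·(1090 + n6)
(0.231 − 0.278)·n6 = 0.278×1090 − 416.38 = -113.36
n6 = -113.36 / -0.047 = 2411.9 g/s

2412 g/s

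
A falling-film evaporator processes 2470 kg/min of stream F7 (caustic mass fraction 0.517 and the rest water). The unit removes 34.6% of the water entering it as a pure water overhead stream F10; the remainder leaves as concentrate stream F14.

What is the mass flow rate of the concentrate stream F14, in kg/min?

water entering = 2470×0.483 = 1193 kg/min; overhead removed = 0.346×1193 = 412.78 kg/min.
Concentrate = 2470 − 412.78 = 2057.2 kg/min.

2057 kg/min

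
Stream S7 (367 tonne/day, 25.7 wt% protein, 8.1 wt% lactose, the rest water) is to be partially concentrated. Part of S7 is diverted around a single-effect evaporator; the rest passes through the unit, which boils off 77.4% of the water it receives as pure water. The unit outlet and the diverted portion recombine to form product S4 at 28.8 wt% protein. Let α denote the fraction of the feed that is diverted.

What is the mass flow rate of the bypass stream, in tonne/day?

289.9 tonne/day

All 367×0.257 = 94.319 tonne/day of protein reaches S4, so S4 = 94.319/0.288 = 327.5 tonne/day and vapour = 39.503 tonne/day.
The evaporator receives (1−α)·367 of feed at 0.662 water and removes 0.774 of that water:
0.774×0.662×(1−α)×367 = 39.503
(1−α) = 39.503/188.05 = 0.2101;  α = 0.7899.
Bypass flow = 0.7899×367 = 289.9 tonne/day.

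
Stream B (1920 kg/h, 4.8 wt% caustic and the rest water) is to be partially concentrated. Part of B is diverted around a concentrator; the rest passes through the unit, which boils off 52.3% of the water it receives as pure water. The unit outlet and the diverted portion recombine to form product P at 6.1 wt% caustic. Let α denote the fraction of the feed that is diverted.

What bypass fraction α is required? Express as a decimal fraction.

0.572

All 1920×0.048 = 92.16 kg/h of caustic reaches P, so P = 92.16/0.061 = 1510.8 kg/h and vapour = 409.18 kg/h.
The evaporator receives (1−α)·1920 of feed at 0.952 water and removes 0.523 of that water:
0.523×0.952×(1−α)×1920 = 409.18
(1−α) = 409.18/955.96 = 0.4280;  α = 0.5720.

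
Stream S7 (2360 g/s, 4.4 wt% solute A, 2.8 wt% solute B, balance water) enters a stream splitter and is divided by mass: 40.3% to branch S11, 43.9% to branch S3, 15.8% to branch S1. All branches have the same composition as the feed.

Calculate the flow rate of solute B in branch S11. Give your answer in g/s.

Branch S11 total = 0.403×2360 = 951.08 g/s.
solute B in S11 = 0.028×951.08 = 26.63 g/s.

26.63 g/s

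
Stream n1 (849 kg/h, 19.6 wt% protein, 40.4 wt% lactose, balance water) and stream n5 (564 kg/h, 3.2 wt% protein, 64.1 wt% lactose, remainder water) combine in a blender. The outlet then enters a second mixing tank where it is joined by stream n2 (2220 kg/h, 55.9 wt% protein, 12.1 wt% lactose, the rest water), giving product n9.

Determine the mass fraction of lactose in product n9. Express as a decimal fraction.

0.268

Overall, product flow = 3633 kg/h.
lactose in = 849×0.404 + 564×0.641 + 2220×0.121 = 973.14 kg/h.
lactose fraction in n9 = 0.268.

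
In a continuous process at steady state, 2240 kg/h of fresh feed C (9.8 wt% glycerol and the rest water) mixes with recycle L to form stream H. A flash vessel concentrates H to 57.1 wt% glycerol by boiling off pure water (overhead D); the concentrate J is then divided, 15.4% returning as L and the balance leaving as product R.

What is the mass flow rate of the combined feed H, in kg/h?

2310 kg/h

Overall glycerol balance (none leaves overhead): glycerol in fresh feed = glycerol in product, i.e. 2240×0.098 = (1−0.154)·J·0.571.
J = 219.52/(0.571×0.846) = 454.43 kg/h.
Recycle L = 0.154×454.43 = 69.982 kg/h.
Combined feed H = 2240 + 69.982 = 2310 kg/h.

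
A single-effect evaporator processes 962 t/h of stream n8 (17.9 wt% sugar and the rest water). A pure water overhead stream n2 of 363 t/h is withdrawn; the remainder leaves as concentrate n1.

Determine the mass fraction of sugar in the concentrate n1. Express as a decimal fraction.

0.287

sugar is not removed: 962×0.179 = 172.2 t/h of sugar enters n1.
Concentrate = 962 − 363 = 599 t/h.
Mass fraction = 172.2/599 = 0.287.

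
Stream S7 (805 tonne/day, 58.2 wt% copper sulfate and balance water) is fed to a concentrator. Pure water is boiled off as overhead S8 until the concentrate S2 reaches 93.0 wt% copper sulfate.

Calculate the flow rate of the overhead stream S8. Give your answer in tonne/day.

301.2 tonne/day

copper sulfate is conserved: 805×0.582 = 468.51 tonne/day all reports to the concentrate.
Concentrate = 468.51/(target fraction) = 503.77 tonne/day.
Overhead = 805 − 503.77 = 301.23 tonne/day.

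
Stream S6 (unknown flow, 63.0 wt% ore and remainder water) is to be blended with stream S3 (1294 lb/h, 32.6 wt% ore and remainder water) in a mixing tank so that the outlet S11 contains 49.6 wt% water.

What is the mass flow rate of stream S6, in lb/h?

1828 lb/h

Let S6 be the unknown flow. Total out = 1294 + S6.
water balance: 872.16 + 0.370·S6 = 0.496·(1294 + S6)
(0.370 − 0.496)·S6 = 0.496×1294 − 872.16 = -230.33
S6 = -230.33 / -0.126 = 1828 lb/h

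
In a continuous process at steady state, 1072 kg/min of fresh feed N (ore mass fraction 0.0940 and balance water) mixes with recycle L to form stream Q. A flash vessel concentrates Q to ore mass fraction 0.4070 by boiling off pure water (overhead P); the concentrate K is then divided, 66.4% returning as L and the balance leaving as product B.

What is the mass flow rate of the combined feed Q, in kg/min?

1561 kg/min

Overall ore balance (none leaves overhead): ore in fresh feed = ore in product, i.e. 1072×0.094 = (1−0.664)·K·0.407.
K = 100.77/(0.407×0.336) = 736.87 kg/min.
Recycle L = 0.664×736.87 = 489.28 kg/min.
Combined feed Q = 1072 + 489.28 = 1561.3 kg/min.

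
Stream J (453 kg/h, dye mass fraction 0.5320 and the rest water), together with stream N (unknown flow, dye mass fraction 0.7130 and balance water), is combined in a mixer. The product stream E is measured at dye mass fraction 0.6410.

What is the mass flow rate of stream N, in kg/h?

685.8 kg/h

Let N be the unknown flow. Total out = 453 + N.
dye balance: 241 + 0.713·N = 0.641·(453 + N)
(0.713 − 0.641)·N = 0.641×453 − 241 = 49.377
N = 49.377 / 0.072 = 685.79 kg/h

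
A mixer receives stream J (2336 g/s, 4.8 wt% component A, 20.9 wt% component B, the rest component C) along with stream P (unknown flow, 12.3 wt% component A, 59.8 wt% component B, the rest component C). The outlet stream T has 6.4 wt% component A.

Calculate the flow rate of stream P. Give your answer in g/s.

633.5 g/s

Let P be the unknown flow. Total out = 2336 + P.
component A balance: 112.13 + 0.123·P = 0.064·(2336 + P)
(0.123 − 0.064)·P = 0.064×2336 − 112.13 = 37.376
P = 37.376 / 0.059 = 633.49 g/s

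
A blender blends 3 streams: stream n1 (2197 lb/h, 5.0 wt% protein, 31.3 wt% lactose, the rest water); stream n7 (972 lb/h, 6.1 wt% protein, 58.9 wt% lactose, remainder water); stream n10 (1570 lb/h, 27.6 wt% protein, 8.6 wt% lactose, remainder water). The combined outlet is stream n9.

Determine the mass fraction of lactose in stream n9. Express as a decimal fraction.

Total flow out = 2197 + 972 + 1570 = 4739 lb/h.
lactose in = 2197×0.313 + 972×0.589 + 1570×0.086 = 1395.2 lb/h.
lactose mass fraction in n9 = 1395.2/4739 = 0.294.

0.294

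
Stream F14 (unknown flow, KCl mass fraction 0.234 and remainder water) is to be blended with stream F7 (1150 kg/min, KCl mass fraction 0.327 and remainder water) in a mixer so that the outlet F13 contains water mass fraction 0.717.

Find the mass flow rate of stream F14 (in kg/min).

Let F14 be the unknown flow. Total out = 1150 + F14.
water balance: 773.95 + 0.766·F14 = 0.717·(1150 + F14)
(0.766 − 0.717)·F14 = 0.717×1150 − 773.95 = 50.6
F14 = 50.6 / 0.049 = 1032.7 kg/min

1033 kg/min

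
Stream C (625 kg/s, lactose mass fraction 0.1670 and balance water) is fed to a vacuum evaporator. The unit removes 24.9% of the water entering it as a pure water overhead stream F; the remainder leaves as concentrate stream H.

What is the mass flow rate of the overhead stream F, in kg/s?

water entering = 625×0.833 = 520.62 kg/s; overhead removed = 0.249×520.62 = 129.64 kg/s.

129.6 kg/s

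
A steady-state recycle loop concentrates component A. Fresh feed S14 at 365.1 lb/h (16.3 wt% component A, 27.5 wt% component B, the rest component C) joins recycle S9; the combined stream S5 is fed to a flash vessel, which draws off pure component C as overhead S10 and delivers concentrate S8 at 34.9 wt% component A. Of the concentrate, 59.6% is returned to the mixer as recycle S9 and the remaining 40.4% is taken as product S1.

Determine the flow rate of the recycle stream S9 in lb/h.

251.6 lb/h

Overall component A balance (none leaves overhead): component A in fresh feed = component A in product, i.e. 365.1×0.163 = (1−0.596)·S8·0.349.
S8 = 59.511/(0.349×0.404) = 422.08 lb/h.
Recycle S9 = 0.596×422.08 = 251.56 lb/h.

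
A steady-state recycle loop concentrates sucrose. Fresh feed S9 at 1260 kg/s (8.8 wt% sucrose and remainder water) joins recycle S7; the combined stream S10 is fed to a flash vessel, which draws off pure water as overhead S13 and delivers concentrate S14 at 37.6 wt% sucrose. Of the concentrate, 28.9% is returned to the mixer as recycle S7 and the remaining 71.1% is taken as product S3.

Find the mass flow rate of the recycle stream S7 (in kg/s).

119.9 kg/s

Overall sucrose balance (none leaves overhead): sucrose in fresh feed = sucrose in product, i.e. 1260×0.088 = (1−0.289)·S14·0.376.
S14 = 110.88/(0.376×0.711) = 414.76 kg/s.
Recycle S7 = 0.289×414.76 = 119.87 kg/s.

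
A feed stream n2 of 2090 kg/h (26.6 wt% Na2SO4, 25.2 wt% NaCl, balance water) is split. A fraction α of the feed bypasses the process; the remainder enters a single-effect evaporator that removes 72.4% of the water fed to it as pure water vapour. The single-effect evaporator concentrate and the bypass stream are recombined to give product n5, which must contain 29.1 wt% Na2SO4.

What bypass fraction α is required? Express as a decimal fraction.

All 2090×0.266 = 555.94 kg/h of Na2SO4 reaches n5, so n5 = 555.94/0.291 = 1910.4 kg/h and vapour = 179.55 kg/h.
The evaporator receives (1−α)·2090 of feed at 0.482 water and removes 0.724 of that water:
0.724×0.482×(1−α)×2090 = 179.55
(1−α) = 179.55/729.34 = 0.2462;  α = 0.7538.

0.754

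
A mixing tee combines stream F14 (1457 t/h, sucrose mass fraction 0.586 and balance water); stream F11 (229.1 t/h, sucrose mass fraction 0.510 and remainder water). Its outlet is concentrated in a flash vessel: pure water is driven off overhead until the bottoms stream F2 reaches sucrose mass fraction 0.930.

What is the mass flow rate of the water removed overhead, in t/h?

sucrose entering = 1457×0.586 + 229.1×0.510 = 970.64 t/h.
All sucrose reports to F2, so F2 = 970.64/0.930 = 1043.7 t/h.
Total feed = 1686.1 t/h; overhead = 1686.1 − 1043.7 = 642.4 t/h.

642.4 t/h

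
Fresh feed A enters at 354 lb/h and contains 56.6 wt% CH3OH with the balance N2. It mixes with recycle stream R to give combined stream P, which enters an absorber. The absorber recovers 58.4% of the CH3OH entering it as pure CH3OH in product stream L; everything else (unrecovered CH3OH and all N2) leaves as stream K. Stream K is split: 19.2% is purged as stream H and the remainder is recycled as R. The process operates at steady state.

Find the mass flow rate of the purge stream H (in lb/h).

N2 enters only via A and leaves only via the purge: 354×0.434 = 0.192×(N2 in K), and the absorber passes all N2, so N2 in P = N2 in K = 800.19 lb/h.
CH3OH in P: m_A = 354×0.566 + (1−0.192)·(1−0.584)·m_A, so m_A = 200.36/0.6639 = 301.81 lb/h.
K = (1−0.584)×301.81 + 800.19 = 925.74 lb/h.
Purge H = 0.192×925.74 = 177.74 lb/h.

177.7 lb/h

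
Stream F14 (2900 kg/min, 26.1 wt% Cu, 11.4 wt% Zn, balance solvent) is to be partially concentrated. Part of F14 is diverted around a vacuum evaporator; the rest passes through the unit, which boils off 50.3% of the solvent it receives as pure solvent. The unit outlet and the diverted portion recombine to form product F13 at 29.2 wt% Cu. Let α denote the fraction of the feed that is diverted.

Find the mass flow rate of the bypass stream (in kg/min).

1921 kg/min

All 2900×0.261 = 756.9 kg/min of Cu reaches F13, so F13 = 756.9/0.292 = 2592.1 kg/min and vapour = 307.88 kg/min.
The evaporator receives (1−α)·2900 of feed at 0.625 solvent and removes 0.503 of that solvent:
0.503×0.625×(1−α)×2900 = 307.88
(1−α) = 307.88/911.69 = 0.3377;  α = 0.6623.
Bypass flow = 0.6623×2900 = 1920.7 kg/min.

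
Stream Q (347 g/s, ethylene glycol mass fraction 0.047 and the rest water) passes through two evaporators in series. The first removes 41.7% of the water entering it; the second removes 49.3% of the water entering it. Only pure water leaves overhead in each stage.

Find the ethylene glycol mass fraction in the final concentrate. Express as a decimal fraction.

water in feed = 347×0.953 = 330.69 g/s.
After stage 1: water left = (1−0.417)×330.69 = 192.79; stream total = 209.1 g/s.
After stage 2: water left = (1−0.493)×192.79 = 97.746; final concentrate = 114.05 g/s.
ethylene glycol fraction = 16.309/114.05 = 0.143.

0.143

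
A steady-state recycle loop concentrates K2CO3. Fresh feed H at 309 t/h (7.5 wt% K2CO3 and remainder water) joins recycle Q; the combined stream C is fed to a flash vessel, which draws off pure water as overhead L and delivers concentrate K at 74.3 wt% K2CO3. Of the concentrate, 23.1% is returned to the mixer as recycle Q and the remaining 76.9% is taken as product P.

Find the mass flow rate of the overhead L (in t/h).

277.8 t/h

Overall K2CO3 balance (none leaves overhead): K2CO3 in fresh feed = K2CO3 in product, i.e. 309×0.075 = (1−0.231)·K·0.743.
K = 23.175/(0.743×0.769) = 40.561 t/h.
Recycle Q = 0.231×40.561 = 9.3695 t/h.
Combined feed C = 309 + 9.3695 = 318.37 t/h.
Overhead L = C − K = 318.37 − 40.561 = 277.81 t/h.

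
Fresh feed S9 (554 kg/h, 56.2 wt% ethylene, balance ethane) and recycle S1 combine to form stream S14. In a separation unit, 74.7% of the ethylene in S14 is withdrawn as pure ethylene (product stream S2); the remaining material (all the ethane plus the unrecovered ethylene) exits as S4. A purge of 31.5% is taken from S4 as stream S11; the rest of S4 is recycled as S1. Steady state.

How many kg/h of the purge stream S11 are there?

ethane enters only via S9 and leaves only via the purge: 554×0.438 = 0.315×(ethane in S4), and the separation unit passes all ethane, so ethane in S14 = ethane in S4 = 770.32 kg/h.
ethylene in S14: m_A = 554×0.562 + (1−0.315)·(1−0.747)·m_A, so m_A = 311.35/0.8267 = 376.62 kg/h.
S4 = (1−0.747)×376.62 + 770.32 = 865.61 kg/h.
Purge S11 = 0.315×865.61 = 272.67 kg/h.

272.7 kg/h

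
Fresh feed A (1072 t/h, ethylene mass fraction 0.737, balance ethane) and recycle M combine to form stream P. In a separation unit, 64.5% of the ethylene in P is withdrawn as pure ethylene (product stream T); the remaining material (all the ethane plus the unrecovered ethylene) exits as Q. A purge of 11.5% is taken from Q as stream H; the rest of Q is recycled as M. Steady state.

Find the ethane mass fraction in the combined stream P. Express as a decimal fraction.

0.680

ethane enters only via A and leaves only via the purge: 1072×0.263 = 0.115×(ethane in Q), and the separation unit passes all ethane, so ethane in P = ethane in Q = 2451.6 t/h.
ethylene in P: m_A = 1072×0.737 + (1−0.115)·(1−0.645)·m_A, so m_A = 790.06/0.6858 = 1152 t/h.
P = 1152 + 2451.6 = 3603.6 t/h.
ethane fraction in P = 2451.6/3603.6 = 0.680.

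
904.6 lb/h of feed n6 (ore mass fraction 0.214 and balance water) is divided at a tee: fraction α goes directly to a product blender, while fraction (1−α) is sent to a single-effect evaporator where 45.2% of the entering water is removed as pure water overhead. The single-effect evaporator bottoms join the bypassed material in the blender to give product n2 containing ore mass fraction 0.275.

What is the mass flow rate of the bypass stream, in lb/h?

339.8 lb/h

All 904.6×0.214 = 193.58 lb/h of ore reaches n2, so n2 = 193.58/0.275 = 703.94 lb/h and vapour = 200.66 lb/h.
The evaporator receives (1−α)·904.6 of feed at 0.786 water and removes 0.452 of that water:
0.452×0.786×(1−α)×904.6 = 200.66
(1−α) = 200.66/321.38 = 0.6244;  α = 0.3756.
Bypass flow = 0.3756×904.6 = 339.8 lb/h.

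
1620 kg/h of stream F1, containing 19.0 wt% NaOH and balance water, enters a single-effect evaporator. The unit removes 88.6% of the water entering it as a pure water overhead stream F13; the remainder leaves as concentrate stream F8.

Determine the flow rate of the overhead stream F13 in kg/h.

water entering = 1620×0.810 = 1312.2 kg/h; overhead removed = 0.886×1312.2 = 1162.6 kg/h.

1163 kg/h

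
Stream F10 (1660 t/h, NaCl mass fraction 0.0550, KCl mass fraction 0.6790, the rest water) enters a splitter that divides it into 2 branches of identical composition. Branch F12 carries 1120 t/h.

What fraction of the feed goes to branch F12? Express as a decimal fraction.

Fraction to F12 = 1120/1660 = 0.6747.

0.675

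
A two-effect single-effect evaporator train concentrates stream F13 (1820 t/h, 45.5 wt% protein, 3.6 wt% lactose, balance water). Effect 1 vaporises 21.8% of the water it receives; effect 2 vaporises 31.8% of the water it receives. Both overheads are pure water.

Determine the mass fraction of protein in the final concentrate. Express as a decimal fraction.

water in feed = 1820×0.509 = 926.38 t/h.
After stage 1: water left = (1−0.218)×926.38 = 724.43; stream total = 1618 t/h.
After stage 2: water left = (1−0.318)×724.43 = 494.06; final concentrate = 1387.7 t/h.
protein fraction = 828.1/1387.7 = 0.597.

0.597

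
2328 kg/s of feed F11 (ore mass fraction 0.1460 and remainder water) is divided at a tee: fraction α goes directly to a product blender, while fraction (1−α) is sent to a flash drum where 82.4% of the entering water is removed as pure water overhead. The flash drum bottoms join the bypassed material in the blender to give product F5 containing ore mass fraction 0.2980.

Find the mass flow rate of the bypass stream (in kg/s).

640.6 kg/s

All 2328×0.146 = 339.89 kg/s of ore reaches F5, so F5 = 339.89/0.298 = 1140.6 kg/s and vapour = 1187.4 kg/s.
The evaporator receives (1−α)·2328 of feed at 0.854 water and removes 0.824 of that water:
0.824×0.854×(1−α)×2328 = 1187.4
(1−α) = 1187.4/1638.2 = 0.7248;  α = 0.2752.
Bypass flow = 0.2752×2328 = 640.57 kg/s.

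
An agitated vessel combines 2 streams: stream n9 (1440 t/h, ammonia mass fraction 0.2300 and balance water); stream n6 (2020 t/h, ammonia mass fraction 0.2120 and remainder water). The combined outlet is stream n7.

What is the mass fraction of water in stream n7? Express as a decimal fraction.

Total flow out = 1440 + 2020 = 3460 t/h.
water in = 1440×0.770 + 2020×0.788 = 2700.6 t/h.
water mass fraction in n7 = 2700.6/3460 = 0.7805.

0.7805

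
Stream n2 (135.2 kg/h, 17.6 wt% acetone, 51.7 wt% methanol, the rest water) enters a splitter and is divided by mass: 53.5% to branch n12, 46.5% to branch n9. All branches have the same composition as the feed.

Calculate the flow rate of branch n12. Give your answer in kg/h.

Branch n12 flow = 0.535×135.2 = 72.332 kg/h.

72.33 kg/h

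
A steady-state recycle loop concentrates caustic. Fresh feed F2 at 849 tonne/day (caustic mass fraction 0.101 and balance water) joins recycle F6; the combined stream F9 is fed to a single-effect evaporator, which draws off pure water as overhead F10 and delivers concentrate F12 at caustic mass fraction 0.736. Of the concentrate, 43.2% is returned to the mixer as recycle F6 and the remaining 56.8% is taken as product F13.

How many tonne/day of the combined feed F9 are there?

Overall caustic balance (none leaves overhead): caustic in fresh feed = caustic in product, i.e. 849×0.101 = (1−0.432)·F12·0.736.
F12 = 85.749/(0.736×0.568) = 205.12 tonne/day.
Recycle F6 = 0.432×205.12 = 88.611 tonne/day.
Combined feed F9 = 849 + 88.611 = 937.61 tonne/day.

937.6 tonne/day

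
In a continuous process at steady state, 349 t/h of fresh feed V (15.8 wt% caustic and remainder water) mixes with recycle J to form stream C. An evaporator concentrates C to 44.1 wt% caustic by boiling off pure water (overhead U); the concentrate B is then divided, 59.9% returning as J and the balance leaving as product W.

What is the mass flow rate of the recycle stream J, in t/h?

186.8 t/h

Overall caustic balance (none leaves overhead): caustic in fresh feed = caustic in product, i.e. 349×0.158 = (1−0.599)·B·0.441.
B = 55.142/(0.441×0.401) = 311.82 t/h.
Recycle J = 0.599×311.82 = 186.78 t/h.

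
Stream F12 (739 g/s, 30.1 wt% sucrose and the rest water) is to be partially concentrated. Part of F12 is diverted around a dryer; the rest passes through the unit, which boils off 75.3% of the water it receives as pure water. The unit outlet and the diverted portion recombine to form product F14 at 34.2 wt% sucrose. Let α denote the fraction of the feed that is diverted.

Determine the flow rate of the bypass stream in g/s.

All 739×0.301 = 222.44 g/s of sucrose reaches F14, so F14 = 222.44/0.342 = 650.41 g/s and vapour = 88.594 g/s.
The evaporator receives (1−α)·739 of feed at 0.699 water and removes 0.753 of that water:
0.753×0.699×(1−α)×739 = 88.594
(1−α) = 88.594/388.97 = 0.2278;  α = 0.7722.
Bypass flow = 0.7722×739 = 570.68 g/s.

570.7 g/s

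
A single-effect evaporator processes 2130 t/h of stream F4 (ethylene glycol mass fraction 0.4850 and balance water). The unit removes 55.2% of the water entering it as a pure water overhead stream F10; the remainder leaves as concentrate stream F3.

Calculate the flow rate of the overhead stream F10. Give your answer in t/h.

605.5 t/h

water entering = 2130×0.515 = 1097 t/h; overhead removed = 0.552×1097 = 605.52 t/h.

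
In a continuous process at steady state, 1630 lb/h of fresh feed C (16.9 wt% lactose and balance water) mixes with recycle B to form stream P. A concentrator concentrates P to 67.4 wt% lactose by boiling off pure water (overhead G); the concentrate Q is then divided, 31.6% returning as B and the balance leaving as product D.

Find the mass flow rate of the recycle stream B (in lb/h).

188.8 lb/h

Overall lactose balance (none leaves overhead): lactose in fresh feed = lactose in product, i.e. 1630×0.169 = (1−0.316)·Q·0.674.
Q = 275.47/(0.674×0.684) = 597.53 lb/h.
Recycle B = 0.316×597.53 = 188.82 lb/h.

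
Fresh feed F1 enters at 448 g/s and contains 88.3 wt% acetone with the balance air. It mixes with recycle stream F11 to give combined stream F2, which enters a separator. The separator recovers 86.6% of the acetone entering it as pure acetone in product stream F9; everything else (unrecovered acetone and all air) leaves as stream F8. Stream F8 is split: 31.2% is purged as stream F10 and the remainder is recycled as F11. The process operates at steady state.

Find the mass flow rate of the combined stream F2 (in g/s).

603.8 g/s

air enters only via F1 and leaves only via the purge: 448×0.117 = 0.312×(air in F8), and the separator passes all air, so air in F2 = air in F8 = 168 g/s.
acetone in F2: m_A = 448×0.883 + (1−0.312)·(1−0.866)·m_A, so m_A = 395.58/0.9078 = 435.76 g/s.
F2 = 435.76 + 168 = 603.76 g/s.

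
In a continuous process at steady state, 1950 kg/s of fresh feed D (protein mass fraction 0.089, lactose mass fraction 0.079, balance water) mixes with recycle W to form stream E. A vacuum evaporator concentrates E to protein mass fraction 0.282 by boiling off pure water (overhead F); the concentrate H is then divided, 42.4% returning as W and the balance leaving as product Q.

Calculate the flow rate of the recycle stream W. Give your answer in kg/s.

Overall protein balance (none leaves overhead): protein in fresh feed = protein in product, i.e. 1950×0.089 = (1−0.424)·H·0.282.
H = 173.55/(0.282×0.576) = 1068.4 kg/s.
Recycle W = 0.424×1068.4 = 453.02 kg/s.

453 kg/s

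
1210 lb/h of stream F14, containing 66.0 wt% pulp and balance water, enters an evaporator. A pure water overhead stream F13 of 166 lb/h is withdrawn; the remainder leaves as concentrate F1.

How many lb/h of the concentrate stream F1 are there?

Concentrate = 1210 − 166 = 1044 lb/h.

1044 lb/h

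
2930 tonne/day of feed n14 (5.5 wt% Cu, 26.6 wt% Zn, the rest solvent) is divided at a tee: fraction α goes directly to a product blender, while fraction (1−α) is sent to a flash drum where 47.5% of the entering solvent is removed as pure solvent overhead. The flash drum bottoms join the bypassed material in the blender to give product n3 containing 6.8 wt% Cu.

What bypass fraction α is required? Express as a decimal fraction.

0.407

All 2930×0.055 = 161.15 tonne/day of Cu reaches n3, so n3 = 161.15/0.068 = 2369.9 tonne/day and vapour = 560.15 tonne/day.
The evaporator receives (1−α)·2930 of feed at 0.679 solvent and removes 0.475 of that solvent:
0.475×0.679×(1−α)×2930 = 560.15
(1−α) = 560.15/945 = 0.5927;  α = 0.4073.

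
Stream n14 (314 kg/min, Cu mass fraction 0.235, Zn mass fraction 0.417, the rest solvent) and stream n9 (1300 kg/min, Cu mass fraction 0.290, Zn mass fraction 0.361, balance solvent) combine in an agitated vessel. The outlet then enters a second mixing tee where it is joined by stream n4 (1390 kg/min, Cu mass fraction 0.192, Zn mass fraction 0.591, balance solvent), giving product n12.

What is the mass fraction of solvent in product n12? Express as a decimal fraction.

Overall, product flow = 3004 kg/min.
solvent in = 314×0.348 + 1300×0.349 + 1390×0.217 = 864.6 kg/min.
solvent fraction in n12 = 0.288.

0.288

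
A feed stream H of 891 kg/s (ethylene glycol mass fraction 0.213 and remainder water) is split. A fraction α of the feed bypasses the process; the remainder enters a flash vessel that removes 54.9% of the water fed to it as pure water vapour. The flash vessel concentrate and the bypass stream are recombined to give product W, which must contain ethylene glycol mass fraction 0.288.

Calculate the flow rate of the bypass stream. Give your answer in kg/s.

354 kg/s

All 891×0.213 = 189.78 kg/s of ethylene glycol reaches W, so W = 189.78/0.288 = 658.97 kg/s and vapour = 232.03 kg/s.
The evaporator receives (1−α)·891 of feed at 0.787 water and removes 0.549 of that water:
0.549×0.787×(1−α)×891 = 232.03
(1−α) = 232.03/384.97 = 0.6027;  α = 0.3973.
Bypass flow = 0.3973×891 = 353.97 kg/s.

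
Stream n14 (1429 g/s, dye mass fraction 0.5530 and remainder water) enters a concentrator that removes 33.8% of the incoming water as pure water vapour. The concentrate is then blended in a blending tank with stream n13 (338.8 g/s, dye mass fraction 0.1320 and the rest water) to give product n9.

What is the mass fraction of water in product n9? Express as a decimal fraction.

Vapour removed = 0.338×0.447×1429 = 215.9 g/s; concentrate = 1213.1 g/s.
water reaching the mixer = 422.86 (from concentrate) + 338.8×0.868 = 716.94 g/s.
Product flow = 1213.1 + 338.8 = 1551.9 g/s; water fraction = 0.4620.

0.4620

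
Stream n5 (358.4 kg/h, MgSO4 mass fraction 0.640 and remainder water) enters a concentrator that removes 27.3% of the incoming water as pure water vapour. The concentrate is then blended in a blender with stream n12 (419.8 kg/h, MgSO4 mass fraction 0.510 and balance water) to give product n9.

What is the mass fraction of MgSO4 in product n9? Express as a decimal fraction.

0.597

Vapour removed = 0.273×0.360×358.4 = 35.224 kg/h; concentrate = 323.18 kg/h.
MgSO4 reaching the mixer = 229.38 (from concentrate) + 419.8×0.510 = 443.47 kg/h.
Product flow = 323.18 + 419.8 = 742.98 kg/h; MgSO4 fraction = 0.597.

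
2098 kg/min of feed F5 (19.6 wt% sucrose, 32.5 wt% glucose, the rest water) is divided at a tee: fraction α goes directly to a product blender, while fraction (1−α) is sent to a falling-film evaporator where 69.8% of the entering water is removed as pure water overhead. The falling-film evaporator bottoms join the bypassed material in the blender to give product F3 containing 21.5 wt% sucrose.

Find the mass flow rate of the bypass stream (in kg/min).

1543 kg/min

All 2098×0.196 = 411.21 kg/min of sucrose reaches F3, so F3 = 411.21/0.215 = 1912.6 kg/min and vapour = 185.4 kg/min.
The evaporator receives (1−α)·2098 of feed at 0.479 water and removes 0.698 of that water:
0.698×0.479×(1−α)×2098 = 185.4
(1−α) = 185.4/701.45 = 0.2643;  α = 0.7357.
Bypass flow = 0.7357×2098 = 1543.5 kg/min.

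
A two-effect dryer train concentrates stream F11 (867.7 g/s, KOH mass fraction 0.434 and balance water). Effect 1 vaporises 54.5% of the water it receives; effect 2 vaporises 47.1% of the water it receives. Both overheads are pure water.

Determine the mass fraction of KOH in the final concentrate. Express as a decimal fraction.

0.761

water in feed = 867.7×0.566 = 491.12 g/s.
After stage 1: water left = (1−0.545)×491.12 = 223.46; stream total = 600.04 g/s.
After stage 2: water left = (1−0.471)×223.46 = 118.21; final concentrate = 494.79 g/s.
KOH fraction = 376.58/494.79 = 0.761.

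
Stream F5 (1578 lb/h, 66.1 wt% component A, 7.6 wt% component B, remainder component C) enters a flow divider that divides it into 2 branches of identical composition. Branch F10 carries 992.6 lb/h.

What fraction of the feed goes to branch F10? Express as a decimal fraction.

0.629

Fraction to F10 = 992.6/1578 = 0.6290.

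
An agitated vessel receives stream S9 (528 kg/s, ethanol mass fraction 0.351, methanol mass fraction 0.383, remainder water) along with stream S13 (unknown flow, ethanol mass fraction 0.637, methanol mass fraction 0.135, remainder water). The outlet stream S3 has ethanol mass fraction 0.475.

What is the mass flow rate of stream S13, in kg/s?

Let S13 be the unknown flow. Total out = 528 + S13.
ethanol balance: 185.33 + 0.637·S13 = 0.475·(528 + S13)
(0.637 − 0.475)·S13 = 0.475×528 − 185.33 = 65.472
S13 = 65.472 / 0.162 = 404.15 kg/s

404.1 kg/s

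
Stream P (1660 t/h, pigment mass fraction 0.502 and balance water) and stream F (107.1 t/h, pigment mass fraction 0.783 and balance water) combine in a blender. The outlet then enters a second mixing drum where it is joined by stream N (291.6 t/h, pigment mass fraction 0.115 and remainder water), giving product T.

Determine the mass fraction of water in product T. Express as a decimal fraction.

Overall, product flow = 2058.7 t/h.
water in = 1660×0.498 + 107.1×0.217 + 291.6×0.885 = 1108 t/h.
water fraction in T = 0.538.

0.538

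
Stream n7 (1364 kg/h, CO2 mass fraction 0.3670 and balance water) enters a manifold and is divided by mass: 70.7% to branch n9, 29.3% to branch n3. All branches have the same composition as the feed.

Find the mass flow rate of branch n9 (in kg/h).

964.3 kg/h

Branch n9 flow = 0.707×1364 = 964.35 kg/h.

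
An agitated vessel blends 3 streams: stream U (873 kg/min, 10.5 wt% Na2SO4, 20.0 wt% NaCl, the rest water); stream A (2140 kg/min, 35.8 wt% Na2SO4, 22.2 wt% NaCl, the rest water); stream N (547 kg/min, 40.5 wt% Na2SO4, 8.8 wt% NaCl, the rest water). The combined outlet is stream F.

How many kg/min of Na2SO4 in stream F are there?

Na2SO4 out = Na2SO4 in = 873×0.105 + 2140×0.358 + 547×0.405 = 1079.3 kg/min.

1079 kg/min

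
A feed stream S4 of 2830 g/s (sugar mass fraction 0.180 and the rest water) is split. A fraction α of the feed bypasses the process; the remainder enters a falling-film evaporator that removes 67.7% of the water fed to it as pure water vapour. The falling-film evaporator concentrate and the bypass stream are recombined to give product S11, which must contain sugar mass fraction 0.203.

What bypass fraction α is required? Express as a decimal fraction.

All 2830×0.180 = 509.4 g/s of sugar reaches S11, so S11 = 509.4/0.203 = 2509.4 g/s and vapour = 320.64 g/s.
The evaporator receives (1−α)·2830 of feed at 0.820 water and removes 0.677 of that water:
0.677×0.820×(1−α)×2830 = 320.64
(1−α) = 320.64/1571 = 0.2041;  α = 0.7959.

0.796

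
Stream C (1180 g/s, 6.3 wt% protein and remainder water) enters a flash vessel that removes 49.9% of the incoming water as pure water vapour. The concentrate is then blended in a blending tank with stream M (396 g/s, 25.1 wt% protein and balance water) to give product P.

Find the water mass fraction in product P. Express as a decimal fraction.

Vapour removed = 0.499×0.937×1180 = 551.72 g/s; concentrate = 628.28 g/s.
water reaching the mixer = 553.94 (from concentrate) + 396×0.749 = 850.54 g/s.
Product flow = 628.28 + 396 = 1024.3 g/s; water fraction = 0.830.

0.830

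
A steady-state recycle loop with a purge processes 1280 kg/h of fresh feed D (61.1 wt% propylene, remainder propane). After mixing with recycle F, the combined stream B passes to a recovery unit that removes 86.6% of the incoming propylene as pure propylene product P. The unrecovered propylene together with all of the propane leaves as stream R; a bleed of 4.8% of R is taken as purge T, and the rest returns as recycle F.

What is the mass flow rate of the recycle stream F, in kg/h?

propane enters only via D and leaves only via the purge: 1280×0.389 = 0.048×(propane in R), and the recovery unit passes all propane, so propane in B = propane in R = 10373 kg/h.
propylene in B: m_A = 1280×0.611 + (1−0.048)·(1−0.866)·m_A, so m_A = 782.08/0.8724 = 896.44 kg/h.
R = (1−0.866)×896.44 + 10373 = 10493 kg/h.
Recycle F = (1−0.048)×10493 = 9989.8 kg/h.

9990 kg/h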